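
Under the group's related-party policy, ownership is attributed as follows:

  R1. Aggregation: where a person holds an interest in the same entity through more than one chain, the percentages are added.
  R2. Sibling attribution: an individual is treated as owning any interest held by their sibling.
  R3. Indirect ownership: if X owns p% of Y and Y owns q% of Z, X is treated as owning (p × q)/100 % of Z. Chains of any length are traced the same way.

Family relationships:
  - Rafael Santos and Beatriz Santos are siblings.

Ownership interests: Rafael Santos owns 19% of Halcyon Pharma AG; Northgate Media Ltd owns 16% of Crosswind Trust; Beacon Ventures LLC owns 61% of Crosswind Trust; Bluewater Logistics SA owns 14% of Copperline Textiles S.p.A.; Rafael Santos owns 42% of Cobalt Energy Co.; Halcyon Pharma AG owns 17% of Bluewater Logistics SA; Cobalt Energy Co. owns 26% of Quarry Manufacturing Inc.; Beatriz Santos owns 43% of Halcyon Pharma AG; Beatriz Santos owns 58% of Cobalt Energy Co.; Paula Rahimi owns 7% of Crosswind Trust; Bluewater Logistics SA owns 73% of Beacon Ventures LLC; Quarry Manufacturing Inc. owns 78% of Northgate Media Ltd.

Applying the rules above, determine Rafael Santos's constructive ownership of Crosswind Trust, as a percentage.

By sibling attribution (R2), Rafael Santos is treated as also owning Beatriz Santos's interest in Cobalt Energy Co, giving 42% + 58% = 100%.
By sibling attribution (R2), Rafael Santos is treated as also owning Beatriz Santos's interest in Halcyon Pharma AG, giving 19% + 43% = 62%.
Chain via Cobalt Energy Co. → Quarry Manufacturing Inc. → Northgate Media Ltd (R3): 100% × 26% × 78% × 16% = 3.2448% of Crosswind Trust.
Chain via Halcyon Pharma AG → Bluewater Logistics SA → Beacon Ventures LLC (R3): 62% × 17% × 73% × 61% = 4.693462% of Crosswind Trust.
Aggregating (R1): 3.2448% + 4.693462% = 7.938262%.

7.938262%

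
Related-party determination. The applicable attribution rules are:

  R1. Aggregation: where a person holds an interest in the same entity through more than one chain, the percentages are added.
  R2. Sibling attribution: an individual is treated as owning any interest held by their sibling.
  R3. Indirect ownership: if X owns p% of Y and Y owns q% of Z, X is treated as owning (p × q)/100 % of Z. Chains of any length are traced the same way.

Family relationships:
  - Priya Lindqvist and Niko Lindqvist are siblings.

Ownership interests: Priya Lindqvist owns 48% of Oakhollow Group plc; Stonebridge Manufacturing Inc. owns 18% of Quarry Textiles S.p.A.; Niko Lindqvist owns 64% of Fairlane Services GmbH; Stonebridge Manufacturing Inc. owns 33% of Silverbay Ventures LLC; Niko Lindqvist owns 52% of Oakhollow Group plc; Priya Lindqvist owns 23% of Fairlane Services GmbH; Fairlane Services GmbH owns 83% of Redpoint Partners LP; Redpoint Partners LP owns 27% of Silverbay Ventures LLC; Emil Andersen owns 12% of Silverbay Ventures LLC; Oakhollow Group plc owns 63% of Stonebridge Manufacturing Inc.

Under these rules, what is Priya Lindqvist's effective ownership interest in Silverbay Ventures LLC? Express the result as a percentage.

40.2867%

By sibling attribution (R2), Priya Lindqvist is treated as also owning Niko Lindqvist's interest in Fairlane Services GmbH, giving 23% + 64% = 87%.
By sibling attribution (R2), Priya Lindqvist is treated as also owning Niko Lindqvist's interest in Oakhollow Group plc, giving 48% + 52% = 100%.
Chain via Fairlane Services GmbH → Redpoint Partners LP (R3): 87% × 83% × 27% = 19.4967% of Silverbay Ventures LLC.
Chain via Oakhollow Group plc → Stonebridge Manufacturing Inc. (R3): 100% × 63% × 33% = 20.79% of Silverbay Ventures LLC.
Aggregating (R1): 19.4967% + 20.79% = 40.2867%.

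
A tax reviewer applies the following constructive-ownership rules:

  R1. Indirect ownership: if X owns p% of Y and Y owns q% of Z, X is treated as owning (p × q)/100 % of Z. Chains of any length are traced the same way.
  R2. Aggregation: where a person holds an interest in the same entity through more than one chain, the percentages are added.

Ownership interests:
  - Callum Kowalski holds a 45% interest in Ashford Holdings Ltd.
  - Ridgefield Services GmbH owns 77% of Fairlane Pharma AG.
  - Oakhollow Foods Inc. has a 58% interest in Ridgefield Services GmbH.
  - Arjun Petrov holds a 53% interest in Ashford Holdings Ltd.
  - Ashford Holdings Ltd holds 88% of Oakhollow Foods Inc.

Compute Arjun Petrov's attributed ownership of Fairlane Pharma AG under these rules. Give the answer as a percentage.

Chain via Ashford Holdings Ltd → Oakhollow Foods Inc. → Ridgefield Services GmbH (R1): 53% × 88% × 58% × 77% = 20.829424% of Fairlane Pharma AG.

20.829424%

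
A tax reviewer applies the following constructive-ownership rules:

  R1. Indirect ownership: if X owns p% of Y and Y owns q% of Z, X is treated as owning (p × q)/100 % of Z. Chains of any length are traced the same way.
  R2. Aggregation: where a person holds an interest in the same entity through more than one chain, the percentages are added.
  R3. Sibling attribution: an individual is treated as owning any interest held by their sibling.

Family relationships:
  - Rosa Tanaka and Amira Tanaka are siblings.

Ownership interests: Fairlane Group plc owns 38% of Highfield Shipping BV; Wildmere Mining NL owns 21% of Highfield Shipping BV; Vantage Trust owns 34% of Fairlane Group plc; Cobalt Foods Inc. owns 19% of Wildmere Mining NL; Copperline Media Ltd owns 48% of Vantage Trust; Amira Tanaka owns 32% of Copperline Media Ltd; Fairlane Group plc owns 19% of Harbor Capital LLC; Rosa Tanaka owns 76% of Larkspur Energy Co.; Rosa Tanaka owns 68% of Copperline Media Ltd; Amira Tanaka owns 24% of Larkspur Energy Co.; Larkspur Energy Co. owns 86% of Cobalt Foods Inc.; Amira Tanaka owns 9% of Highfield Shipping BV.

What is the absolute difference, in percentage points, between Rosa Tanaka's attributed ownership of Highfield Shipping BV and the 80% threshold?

By sibling attribution (R3), Rosa Tanaka is treated as also owning Amira Tanaka's interest in Copperline Media Ltd, giving 68% + 32% = 100%.
By sibling attribution (R3), Rosa Tanaka is treated as also owning Amira Tanaka's interest in Larkspur Energy Co, giving 76% + 24% = 100%.
By sibling attribution (R3), Rosa Tanaka is treated as owning Amira Tanaka's 9% interest in Highfield Shipping BV.
Chain via Copperline Media Ltd → Vantage Trust → Fairlane Group plc (R1): 100% × 48% × 34% × 38% = 6.2016% of Highfield Shipping BV.
Chain via Larkspur Energy Co. → Cobalt Foods Inc. → Wildmere Mining NL (R1): 100% × 86% × 19% × 21% = 3.4314% of Highfield Shipping BV.
Direct interest in Highfield Shipping BV: 9%.
Aggregating (R2): 6.2016% + 3.4314% + 9% = 18.633%.
18.633% falls short of the 80% threshold by 61.367 percentage points.

61.367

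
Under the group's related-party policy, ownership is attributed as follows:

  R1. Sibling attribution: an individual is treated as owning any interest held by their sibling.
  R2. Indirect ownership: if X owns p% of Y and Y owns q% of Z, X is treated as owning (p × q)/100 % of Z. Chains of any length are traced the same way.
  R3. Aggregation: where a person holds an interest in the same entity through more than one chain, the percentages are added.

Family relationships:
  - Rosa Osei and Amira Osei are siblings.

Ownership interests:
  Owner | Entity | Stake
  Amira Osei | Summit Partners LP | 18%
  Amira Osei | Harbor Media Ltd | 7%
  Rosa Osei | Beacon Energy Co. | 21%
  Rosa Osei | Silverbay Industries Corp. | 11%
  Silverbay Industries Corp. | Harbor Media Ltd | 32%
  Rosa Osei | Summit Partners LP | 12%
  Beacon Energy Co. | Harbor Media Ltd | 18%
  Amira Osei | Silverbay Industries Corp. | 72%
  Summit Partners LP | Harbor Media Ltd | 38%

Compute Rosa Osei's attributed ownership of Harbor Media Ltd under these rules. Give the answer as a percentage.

48.74%

By sibling attribution (R1), Rosa Osei is treated as also owning Amira Osei's interest in Silverbay Industries Corp, giving 11% + 72% = 83%.
By sibling attribution (R1), Rosa Osei is treated as also owning Amira Osei's interest in Summit Partners LP, giving 12% + 18% = 30%.
By sibling attribution (R1), Rosa Osei is treated as owning Amira Osei's 7% interest in Harbor Media Ltd.
Chain via Silverbay Industries Corp. (R2): 83% × 32% = 26.56% of Harbor Media Ltd.
Chain via Summit Partners LP (R2): 30% × 38% = 11.4% of Harbor Media Ltd.
Chain via Beacon Energy Co. (R2): 21% × 18% = 3.78% of Harbor Media Ltd.
Direct interest in Harbor Media Ltd: 7%.
Aggregating (R3): 26.56% + 11.4% + 3.78% + 7% = 48.74%.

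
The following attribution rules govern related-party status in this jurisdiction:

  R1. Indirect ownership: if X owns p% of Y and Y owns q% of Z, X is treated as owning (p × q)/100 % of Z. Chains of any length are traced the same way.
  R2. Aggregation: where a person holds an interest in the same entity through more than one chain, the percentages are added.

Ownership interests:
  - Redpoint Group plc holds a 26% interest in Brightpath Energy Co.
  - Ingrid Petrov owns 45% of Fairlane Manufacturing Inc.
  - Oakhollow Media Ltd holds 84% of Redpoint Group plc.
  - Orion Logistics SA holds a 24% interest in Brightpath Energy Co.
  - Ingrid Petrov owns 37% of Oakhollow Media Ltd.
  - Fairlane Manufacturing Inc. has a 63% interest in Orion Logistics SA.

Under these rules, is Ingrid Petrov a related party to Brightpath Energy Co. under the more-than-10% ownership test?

Chain via Fairlane Manufacturing Inc. → Orion Logistics SA (R1): 45% × 63% × 24% = 6.804% of Brightpath Energy Co.
Chain via Oakhollow Media Ltd → Redpoint Group plc (R1): 37% × 84% × 26% = 8.0808% of Brightpath Energy Co.
Aggregating (R2): 6.804% + 8.0808% = 14.8848%.
14.8848% exceeds the 10% threshold, so Ingrid is a related party to Brightpath Energy Co.

Yes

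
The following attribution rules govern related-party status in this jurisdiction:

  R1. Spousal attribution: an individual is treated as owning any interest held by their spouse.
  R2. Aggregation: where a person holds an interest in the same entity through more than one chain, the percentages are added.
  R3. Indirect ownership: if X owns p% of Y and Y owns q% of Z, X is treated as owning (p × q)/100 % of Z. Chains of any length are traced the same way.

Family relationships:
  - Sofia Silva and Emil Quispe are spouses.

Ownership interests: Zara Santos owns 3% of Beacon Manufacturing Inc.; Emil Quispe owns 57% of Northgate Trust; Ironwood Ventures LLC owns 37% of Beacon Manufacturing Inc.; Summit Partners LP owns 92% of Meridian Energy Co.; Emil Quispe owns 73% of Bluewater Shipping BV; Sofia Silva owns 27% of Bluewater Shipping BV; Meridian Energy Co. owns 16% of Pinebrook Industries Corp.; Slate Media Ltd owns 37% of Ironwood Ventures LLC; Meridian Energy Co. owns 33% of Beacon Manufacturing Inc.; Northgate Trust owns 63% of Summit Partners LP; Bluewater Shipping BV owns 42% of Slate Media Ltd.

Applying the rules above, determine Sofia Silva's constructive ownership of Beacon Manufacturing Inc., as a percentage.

16.652076%

By spousal attribution (R1), Sofia Silva is treated as also owning Emil Quispe's interest in Bluewater Shipping BV, giving 27% + 73% = 100%.
By spousal attribution (R1), Sofia Silva is treated as owning Emil Quispe's 57% interest in Northgate Trust.
Chain via Bluewater Shipping BV → Slate Media Ltd → Ironwood Ventures LLC (R3): 100% × 42% × 37% × 37% = 5.7498% of Beacon Manufacturing Inc.
Chain via Northgate Trust → Summit Partners LP → Meridian Energy Co. (R3): 57% × 63% × 92% × 33% = 10.902276% of Beacon Manufacturing Inc.
Aggregating (R2): 5.7498% + 10.902276% = 16.652076%.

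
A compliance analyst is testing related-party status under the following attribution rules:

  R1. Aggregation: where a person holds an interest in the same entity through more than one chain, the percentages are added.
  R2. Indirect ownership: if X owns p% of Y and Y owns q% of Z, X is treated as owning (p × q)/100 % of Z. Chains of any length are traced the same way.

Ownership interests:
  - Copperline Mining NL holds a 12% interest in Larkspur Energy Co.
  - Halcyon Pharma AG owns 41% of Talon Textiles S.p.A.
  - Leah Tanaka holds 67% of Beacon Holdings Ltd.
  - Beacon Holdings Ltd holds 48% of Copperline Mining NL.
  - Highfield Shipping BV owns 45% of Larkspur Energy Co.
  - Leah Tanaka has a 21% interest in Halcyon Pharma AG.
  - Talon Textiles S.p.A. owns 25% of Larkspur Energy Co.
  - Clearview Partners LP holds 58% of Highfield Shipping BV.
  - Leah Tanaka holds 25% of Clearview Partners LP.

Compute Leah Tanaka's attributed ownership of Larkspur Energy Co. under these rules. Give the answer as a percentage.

Chain via Beacon Holdings Ltd → Copperline Mining NL (R2): 67% × 48% × 12% = 3.8592% of Larkspur Energy Co.
Chain via Clearview Partners LP → Highfield Shipping BV (R2): 25% × 58% × 45% = 6.525% of Larkspur Energy Co.
Chain via Halcyon Pharma AG → Talon Textiles S.p.A. (R2): 21% × 41% × 25% = 2.1525% of Larkspur Energy Co.
Aggregating (R1): 3.8592% + 6.525% + 2.1525% = 12.5367%.

12.5367%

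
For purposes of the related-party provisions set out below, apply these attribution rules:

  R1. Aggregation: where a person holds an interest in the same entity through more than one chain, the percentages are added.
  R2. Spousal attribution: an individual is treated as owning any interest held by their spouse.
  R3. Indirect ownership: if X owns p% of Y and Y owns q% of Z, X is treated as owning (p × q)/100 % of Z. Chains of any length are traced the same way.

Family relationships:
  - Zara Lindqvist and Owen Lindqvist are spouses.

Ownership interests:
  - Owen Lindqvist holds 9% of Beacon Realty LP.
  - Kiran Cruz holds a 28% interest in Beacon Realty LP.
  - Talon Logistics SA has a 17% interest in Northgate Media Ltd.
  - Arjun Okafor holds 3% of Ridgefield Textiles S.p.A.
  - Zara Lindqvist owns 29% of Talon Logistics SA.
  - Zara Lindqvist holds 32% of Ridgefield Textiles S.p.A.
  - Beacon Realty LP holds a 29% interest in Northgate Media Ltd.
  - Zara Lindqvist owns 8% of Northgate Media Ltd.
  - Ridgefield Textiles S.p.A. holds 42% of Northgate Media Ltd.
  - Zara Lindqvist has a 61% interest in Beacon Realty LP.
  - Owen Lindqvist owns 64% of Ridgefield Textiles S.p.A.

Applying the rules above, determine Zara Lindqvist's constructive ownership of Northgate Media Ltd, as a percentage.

73.55%

By spousal attribution (R2), Zara Lindqvist is treated as also owning Owen Lindqvist's interest in Beacon Realty LP, giving 61% + 9% = 70%.
By spousal attribution (R2), Zara Lindqvist is treated as also owning Owen Lindqvist's interest in Ridgefield Textiles S.p.A, giving 32% + 64% = 96%.
Chain via Talon Logistics SA (R3): 29% × 17% = 4.93% of Northgate Media Ltd.
Chain via Beacon Realty LP (R3): 70% × 29% = 20.3% of Northgate Media Ltd.
Chain via Ridgefield Textiles S.p.A. (R3): 96% × 42% = 40.32% of Northgate Media Ltd.
Direct interest in Northgate Media Ltd: 8%.
Aggregating (R1): 4.93% + 20.3% + 40.32% + 8% = 73.55%.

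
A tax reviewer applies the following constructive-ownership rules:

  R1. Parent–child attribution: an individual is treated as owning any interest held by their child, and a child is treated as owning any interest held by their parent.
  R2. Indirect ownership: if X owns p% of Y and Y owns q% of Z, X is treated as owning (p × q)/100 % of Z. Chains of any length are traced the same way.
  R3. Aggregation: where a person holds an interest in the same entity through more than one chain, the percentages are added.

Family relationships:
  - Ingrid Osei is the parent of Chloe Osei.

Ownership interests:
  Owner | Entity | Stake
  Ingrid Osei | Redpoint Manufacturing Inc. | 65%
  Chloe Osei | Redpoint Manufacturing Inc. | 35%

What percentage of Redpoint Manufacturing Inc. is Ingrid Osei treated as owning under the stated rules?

100%

By parent–child attribution (R1), Ingrid Osei is treated as also owning Chloe Osei's interest in Redpoint Manufacturing Inc, giving 65% + 35% = 100%.
Direct interest in Redpoint Manufacturing Inc: 100%.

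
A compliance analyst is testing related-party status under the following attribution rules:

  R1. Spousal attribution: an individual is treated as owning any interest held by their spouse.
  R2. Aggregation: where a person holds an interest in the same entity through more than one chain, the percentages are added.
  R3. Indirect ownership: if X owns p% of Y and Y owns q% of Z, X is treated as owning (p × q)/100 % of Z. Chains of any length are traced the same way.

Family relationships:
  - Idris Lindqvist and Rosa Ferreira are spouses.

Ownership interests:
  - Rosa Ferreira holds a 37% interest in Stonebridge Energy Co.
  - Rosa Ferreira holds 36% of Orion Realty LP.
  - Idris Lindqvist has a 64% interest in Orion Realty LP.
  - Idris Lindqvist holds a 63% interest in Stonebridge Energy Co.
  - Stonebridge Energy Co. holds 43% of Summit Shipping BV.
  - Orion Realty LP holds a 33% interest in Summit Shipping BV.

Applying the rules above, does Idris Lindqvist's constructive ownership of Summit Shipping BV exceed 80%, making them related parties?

No

By spousal attribution (R1), Idris Lindqvist is treated as also owning Rosa Ferreira's interest in Orion Realty LP, giving 64% + 36% = 100%.
By spousal attribution (R1), Idris Lindqvist is treated as also owning Rosa Ferreira's interest in Stonebridge Energy Co, giving 63% + 37% = 100%.
Chain via Orion Realty LP (R3): 100% × 33% = 33% of Summit Shipping BV.
Chain via Stonebridge Energy Co. (R3): 100% × 43% = 43% of Summit Shipping BV.
Aggregating (R2): 33% + 43% = 76%.
76% does not exceed the 80% threshold, so Idris is not a related party to Summit Shipping BV.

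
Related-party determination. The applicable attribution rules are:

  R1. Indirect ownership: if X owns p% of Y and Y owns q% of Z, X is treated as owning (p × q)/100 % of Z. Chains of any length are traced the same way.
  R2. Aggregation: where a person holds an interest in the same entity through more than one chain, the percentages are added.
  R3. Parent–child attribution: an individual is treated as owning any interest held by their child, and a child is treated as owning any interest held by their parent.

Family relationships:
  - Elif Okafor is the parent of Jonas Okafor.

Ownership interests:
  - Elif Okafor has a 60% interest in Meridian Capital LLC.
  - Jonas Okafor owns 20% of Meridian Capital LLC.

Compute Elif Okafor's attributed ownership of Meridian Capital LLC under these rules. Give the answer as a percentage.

80%

By parent–child attribution (R3), Elif Okafor is treated as also owning Jonas Okafor's interest in Meridian Capital LLC, giving 60% + 20% = 80%.
Direct interest in Meridian Capital LLC: 80%.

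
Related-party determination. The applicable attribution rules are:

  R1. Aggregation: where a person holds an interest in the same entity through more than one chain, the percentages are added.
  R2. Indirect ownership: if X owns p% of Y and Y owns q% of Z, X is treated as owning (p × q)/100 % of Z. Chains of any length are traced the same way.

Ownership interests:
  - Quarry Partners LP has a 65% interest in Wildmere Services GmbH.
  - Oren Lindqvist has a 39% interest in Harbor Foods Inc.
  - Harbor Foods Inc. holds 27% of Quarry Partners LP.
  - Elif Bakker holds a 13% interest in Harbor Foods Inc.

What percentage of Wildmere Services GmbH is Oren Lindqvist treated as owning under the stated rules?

Chain via Harbor Foods Inc. → Quarry Partners LP (R2): 39% × 27% × 65% = 6.8445% of Wildmere Services GmbH.

6.8445%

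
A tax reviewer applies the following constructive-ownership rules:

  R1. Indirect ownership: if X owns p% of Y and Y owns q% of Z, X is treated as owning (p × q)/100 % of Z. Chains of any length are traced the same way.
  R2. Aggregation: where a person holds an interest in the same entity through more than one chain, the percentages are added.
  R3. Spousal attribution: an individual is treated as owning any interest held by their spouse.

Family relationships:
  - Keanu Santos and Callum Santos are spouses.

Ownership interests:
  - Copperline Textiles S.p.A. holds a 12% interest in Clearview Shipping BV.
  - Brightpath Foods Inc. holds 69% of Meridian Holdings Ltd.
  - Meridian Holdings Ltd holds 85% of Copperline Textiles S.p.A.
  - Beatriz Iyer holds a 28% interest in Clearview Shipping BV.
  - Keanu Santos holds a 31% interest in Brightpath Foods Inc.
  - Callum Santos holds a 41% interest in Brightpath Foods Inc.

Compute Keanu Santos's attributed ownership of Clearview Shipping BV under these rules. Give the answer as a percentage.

By spousal attribution (R3), Keanu Santos is treated as also owning Callum Santos's interest in Brightpath Foods Inc, giving 31% + 41% = 72%.
Chain via Brightpath Foods Inc. → Meridian Holdings Ltd → Copperline Textiles S.p.A. (R1): 72% × 69% × 85% × 12% = 5.06736% of Clearview Shipping BV.

5.06736%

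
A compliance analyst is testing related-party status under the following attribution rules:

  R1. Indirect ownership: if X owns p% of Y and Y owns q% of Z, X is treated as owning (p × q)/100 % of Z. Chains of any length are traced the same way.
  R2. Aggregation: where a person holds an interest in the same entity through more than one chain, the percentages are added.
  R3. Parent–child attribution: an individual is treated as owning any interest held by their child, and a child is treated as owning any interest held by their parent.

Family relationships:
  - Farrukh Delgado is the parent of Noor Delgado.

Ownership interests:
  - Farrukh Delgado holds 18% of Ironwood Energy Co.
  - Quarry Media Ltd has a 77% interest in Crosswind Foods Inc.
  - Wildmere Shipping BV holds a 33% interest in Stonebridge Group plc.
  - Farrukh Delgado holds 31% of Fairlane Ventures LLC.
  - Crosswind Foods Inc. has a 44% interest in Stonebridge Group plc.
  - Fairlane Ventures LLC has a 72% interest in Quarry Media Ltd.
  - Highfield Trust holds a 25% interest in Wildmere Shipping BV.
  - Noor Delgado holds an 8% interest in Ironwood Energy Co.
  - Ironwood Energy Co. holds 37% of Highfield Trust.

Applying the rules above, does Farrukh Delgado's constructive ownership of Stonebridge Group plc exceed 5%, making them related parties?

By parent–child attribution (R3), Farrukh Delgado is treated as also owning Noor Delgado's interest in Ironwood Energy Co, giving 18% + 8% = 26%.
Chain via Ironwood Energy Co. → Highfield Trust → Wildmere Shipping BV (R1): 26% × 37% × 25% × 33% = 0.79365% of Stonebridge Group plc.
Chain via Fairlane Ventures LLC → Quarry Media Ltd → Crosswind Foods Inc. (R1): 31% × 72% × 77% × 44% = 7.562016% of Stonebridge Group plc.
Aggregating (R2): 0.79365% + 7.562016% = 8.355666%.
8.355666% exceeds the 5% threshold, so Farrukh is a related party to Stonebridge Group plc.

Yes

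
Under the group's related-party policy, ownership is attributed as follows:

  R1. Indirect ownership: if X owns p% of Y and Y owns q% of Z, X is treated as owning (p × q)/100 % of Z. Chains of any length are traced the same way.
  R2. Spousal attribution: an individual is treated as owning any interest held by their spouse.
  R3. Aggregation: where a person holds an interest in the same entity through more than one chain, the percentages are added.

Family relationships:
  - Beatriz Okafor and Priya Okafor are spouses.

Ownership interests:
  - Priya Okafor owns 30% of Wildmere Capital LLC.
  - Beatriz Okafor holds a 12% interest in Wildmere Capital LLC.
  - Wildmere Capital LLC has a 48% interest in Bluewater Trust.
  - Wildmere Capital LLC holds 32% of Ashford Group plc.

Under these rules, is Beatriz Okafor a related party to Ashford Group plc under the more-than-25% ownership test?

By spousal attribution (R2), Beatriz Okafor is treated as also owning Priya Okafor's interest in Wildmere Capital LLC, giving 12% + 30% = 42%.
Chain via Wildmere Capital LLC (R1): 42% × 32% = 13.44% of Ashford Group plc.
13.44% does not exceed the 25% threshold, so Beatriz is not a related party to Ashford Group plc.

No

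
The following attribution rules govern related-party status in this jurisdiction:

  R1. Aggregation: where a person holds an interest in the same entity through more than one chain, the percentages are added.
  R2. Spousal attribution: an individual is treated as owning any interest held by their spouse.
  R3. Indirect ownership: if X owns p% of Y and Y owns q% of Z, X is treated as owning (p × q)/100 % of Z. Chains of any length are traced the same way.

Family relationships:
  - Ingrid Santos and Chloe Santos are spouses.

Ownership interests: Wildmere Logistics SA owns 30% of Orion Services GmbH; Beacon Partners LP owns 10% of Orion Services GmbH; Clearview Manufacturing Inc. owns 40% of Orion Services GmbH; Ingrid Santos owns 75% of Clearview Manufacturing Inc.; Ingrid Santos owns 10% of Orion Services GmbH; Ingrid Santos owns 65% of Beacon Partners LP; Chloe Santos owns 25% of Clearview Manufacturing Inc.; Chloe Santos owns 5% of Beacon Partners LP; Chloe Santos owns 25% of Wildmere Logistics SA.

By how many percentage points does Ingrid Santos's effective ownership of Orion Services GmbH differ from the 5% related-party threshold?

59.5

By spousal attribution (R2), Ingrid Santos is treated as also owning Chloe Santos's interest in Clearview Manufacturing Inc, giving 75% + 25% = 100%.
By spousal attribution (R2), Ingrid Santos is treated as also owning Chloe Santos's interest in Beacon Partners LP, giving 65% + 5% = 70%.
By spousal attribution (R2), Ingrid Santos is treated as owning Chloe Santos's 25% interest in Wildmere Logistics SA.
Chain via Clearview Manufacturing Inc. (R3): 100% × 40% = 40% of Orion Services GmbH.
Chain via Beacon Partners LP (R3): 70% × 10% = 7% of Orion Services GmbH.
Direct interest in Orion Services GmbH: 10%.
Chain via Wildmere Logistics SA (R3): 25% × 30% = 7.5% of Orion Services GmbH.
Aggregating (R1): 40% + 7% + 10% + 7.5% = 64.5%.
64.5% exceeds the 5% threshold by 59.5 percentage points.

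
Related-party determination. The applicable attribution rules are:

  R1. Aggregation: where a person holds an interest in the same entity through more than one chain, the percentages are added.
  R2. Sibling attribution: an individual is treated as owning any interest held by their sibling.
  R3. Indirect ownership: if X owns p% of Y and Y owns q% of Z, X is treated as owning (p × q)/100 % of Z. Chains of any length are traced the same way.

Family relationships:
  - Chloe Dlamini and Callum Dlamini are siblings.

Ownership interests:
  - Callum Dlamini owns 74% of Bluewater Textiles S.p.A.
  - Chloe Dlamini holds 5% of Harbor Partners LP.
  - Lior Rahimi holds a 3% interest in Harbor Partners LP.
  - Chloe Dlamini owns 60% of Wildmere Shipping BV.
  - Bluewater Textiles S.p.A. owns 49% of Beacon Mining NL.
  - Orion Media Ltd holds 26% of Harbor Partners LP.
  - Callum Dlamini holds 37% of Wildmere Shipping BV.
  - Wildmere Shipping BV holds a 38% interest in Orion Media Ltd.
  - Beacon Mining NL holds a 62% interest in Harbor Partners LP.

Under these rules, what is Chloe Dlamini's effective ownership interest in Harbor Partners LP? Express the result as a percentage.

By sibling attribution (R2), Chloe Dlamini is treated as also owning Callum Dlamini's interest in Wildmere Shipping BV, giving 60% + 37% = 97%.
By sibling attribution (R2), Chloe Dlamini is treated as owning Callum Dlamini's 74% interest in Bluewater Textiles S.p.A.
Chain via Wildmere Shipping BV → Orion Media Ltd (R3): 97% × 38% × 26% = 9.5836% of Harbor Partners LP.
Direct interest in Harbor Partners LP: 5%.
Chain via Bluewater Textiles S.p.A. → Beacon Mining NL (R3): 74% × 49% × 62% = 22.4812% of Harbor Partners LP.
Aggregating (R1): 9.5836% + 5% + 22.4812% = 37.0648%.

37.0648%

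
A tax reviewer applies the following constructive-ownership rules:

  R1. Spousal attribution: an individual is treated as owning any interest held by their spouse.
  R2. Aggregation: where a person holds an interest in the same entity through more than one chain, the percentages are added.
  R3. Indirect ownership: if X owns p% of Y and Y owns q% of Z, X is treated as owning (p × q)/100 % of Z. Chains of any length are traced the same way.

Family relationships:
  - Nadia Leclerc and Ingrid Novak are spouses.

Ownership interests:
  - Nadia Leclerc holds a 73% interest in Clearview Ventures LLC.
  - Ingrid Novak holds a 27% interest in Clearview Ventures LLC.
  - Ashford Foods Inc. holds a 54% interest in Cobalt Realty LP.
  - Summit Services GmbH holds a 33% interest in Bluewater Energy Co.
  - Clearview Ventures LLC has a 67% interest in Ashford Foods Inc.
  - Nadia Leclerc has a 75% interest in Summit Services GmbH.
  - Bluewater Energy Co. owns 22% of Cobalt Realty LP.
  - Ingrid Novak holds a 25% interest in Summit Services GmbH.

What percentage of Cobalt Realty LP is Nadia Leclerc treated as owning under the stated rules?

By spousal attribution (R1), Nadia Leclerc is treated as also owning Ingrid Novak's interest in Clearview Ventures LLC, giving 73% + 27% = 100%.
By spousal attribution (R1), Nadia Leclerc is treated as also owning Ingrid Novak's interest in Summit Services GmbH, giving 75% + 25% = 100%.
Chain via Clearview Ventures LLC → Ashford Foods Inc. (R3): 100% × 67% × 54% = 36.18% of Cobalt Realty LP.
Chain via Summit Services GmbH → Bluewater Energy Co. (R3): 100% × 33% × 22% = 7.26% of Cobalt Realty LP.
Aggregating (R2): 36.18% + 7.26% = 43.44%.

43.44%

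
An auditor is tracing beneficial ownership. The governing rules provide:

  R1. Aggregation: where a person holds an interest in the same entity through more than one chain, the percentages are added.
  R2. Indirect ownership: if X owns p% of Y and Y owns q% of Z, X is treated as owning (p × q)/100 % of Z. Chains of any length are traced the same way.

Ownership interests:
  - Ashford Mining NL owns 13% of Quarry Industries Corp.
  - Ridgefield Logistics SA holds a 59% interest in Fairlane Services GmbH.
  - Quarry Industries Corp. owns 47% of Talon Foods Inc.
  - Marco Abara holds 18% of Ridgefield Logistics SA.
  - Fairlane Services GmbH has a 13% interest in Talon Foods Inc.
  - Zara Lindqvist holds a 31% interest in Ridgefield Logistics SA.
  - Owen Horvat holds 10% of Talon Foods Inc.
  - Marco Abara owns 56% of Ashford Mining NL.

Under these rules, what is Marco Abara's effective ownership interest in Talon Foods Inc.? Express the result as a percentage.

Chain via Ridgefield Logistics SA → Fairlane Services GmbH (R2): 18% × 59% × 13% = 1.3806% of Talon Foods Inc.
Chain via Ashford Mining NL → Quarry Industries Corp. (R2): 56% × 13% × 47% = 3.4216% of Talon Foods Inc.
Aggregating (R1): 1.3806% + 3.4216% = 4.8022%.

4.8022%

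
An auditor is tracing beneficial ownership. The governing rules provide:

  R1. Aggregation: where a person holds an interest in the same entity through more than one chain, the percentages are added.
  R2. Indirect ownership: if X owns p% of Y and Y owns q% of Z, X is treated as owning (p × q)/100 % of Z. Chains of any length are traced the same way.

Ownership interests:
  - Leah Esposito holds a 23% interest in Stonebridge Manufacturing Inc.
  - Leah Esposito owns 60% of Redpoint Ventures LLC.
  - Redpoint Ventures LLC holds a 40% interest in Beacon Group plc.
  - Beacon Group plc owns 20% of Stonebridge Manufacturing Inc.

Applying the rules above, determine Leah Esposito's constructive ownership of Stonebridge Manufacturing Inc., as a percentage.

Chain via Redpoint Ventures LLC → Beacon Group plc (R2): 60% × 40% × 20% = 4.8% of Stonebridge Manufacturing Inc.
Direct interest in Stonebridge Manufacturing Inc: 23%.
Aggregating (R1): 4.8% + 23% = 27.8%.

27.8%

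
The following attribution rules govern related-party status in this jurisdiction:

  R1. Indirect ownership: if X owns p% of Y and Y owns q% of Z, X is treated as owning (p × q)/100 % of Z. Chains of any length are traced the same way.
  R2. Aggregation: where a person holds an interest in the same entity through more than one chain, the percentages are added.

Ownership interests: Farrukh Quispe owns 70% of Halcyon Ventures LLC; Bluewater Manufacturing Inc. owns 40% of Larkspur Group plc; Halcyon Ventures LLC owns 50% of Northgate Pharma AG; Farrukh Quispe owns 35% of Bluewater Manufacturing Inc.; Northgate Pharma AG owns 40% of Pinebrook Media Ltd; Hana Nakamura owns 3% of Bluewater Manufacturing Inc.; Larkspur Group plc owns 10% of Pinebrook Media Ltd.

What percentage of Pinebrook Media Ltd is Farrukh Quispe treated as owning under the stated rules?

Chain via Halcyon Ventures LLC → Northgate Pharma AG (R1): 70% × 50% × 40% = 14% of Pinebrook Media Ltd.
Chain via Bluewater Manufacturing Inc. → Larkspur Group plc (R1): 35% × 40% × 10% = 1.4% of Pinebrook Media Ltd.
Aggregating (R2): 14% + 1.4% = 15.4%.

15.4%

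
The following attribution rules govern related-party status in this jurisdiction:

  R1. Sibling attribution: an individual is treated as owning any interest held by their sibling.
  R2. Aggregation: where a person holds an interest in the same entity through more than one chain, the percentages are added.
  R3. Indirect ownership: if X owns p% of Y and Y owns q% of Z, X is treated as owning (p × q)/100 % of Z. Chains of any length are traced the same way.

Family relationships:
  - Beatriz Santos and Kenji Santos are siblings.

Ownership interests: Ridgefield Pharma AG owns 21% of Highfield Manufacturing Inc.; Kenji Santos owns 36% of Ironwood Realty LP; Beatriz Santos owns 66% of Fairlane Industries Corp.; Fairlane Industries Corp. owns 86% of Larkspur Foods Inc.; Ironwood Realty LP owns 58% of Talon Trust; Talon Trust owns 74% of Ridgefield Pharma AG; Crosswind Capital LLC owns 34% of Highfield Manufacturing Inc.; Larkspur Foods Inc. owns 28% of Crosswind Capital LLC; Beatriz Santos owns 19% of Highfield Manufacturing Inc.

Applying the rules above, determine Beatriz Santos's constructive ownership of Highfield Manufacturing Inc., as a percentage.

By sibling attribution (R1), Beatriz Santos is treated as owning Kenji Santos's 36% interest in Ironwood Realty LP.
Chain via Fairlane Industries Corp. → Larkspur Foods Inc. → Crosswind Capital LLC (R3): 66% × 86% × 28% × 34% = 5.403552% of Highfield Manufacturing Inc.
Direct interest in Highfield Manufacturing Inc: 19%.
Chain via Ironwood Realty LP → Talon Trust → Ridgefield Pharma AG (R3): 36% × 58% × 74% × 21% = 3.244752% of Highfield Manufacturing Inc.
Aggregating (R2): 5.403552% + 19% + 3.244752% = 27.648304%.

27.648304%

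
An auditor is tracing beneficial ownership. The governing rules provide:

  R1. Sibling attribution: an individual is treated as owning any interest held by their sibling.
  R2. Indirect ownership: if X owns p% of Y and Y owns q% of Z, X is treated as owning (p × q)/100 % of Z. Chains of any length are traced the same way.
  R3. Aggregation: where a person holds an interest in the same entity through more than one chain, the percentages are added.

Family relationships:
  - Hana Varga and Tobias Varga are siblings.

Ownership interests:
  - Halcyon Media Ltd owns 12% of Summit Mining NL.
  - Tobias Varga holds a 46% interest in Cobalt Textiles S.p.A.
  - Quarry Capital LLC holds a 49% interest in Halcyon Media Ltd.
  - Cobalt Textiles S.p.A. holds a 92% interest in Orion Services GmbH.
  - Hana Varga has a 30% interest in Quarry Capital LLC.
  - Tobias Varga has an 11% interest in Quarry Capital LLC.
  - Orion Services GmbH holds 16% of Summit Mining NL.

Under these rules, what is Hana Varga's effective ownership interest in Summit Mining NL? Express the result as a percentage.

9.182%

By sibling attribution (R1), Hana Varga is treated as also owning Tobias Varga's interest in Quarry Capital LLC, giving 30% + 11% = 41%.
By sibling attribution (R1), Hana Varga is treated as owning Tobias Varga's 46% interest in Cobalt Textiles S.p.A.
Chain via Quarry Capital LLC → Halcyon Media Ltd (R2): 41% × 49% × 12% = 2.4108% of Summit Mining NL.
Chain via Cobalt Textiles S.p.A. → Orion Services GmbH (R2): 46% × 92% × 16% = 6.7712% of Summit Mining NL.
Aggregating (R3): 2.4108% + 6.7712% = 9.182%.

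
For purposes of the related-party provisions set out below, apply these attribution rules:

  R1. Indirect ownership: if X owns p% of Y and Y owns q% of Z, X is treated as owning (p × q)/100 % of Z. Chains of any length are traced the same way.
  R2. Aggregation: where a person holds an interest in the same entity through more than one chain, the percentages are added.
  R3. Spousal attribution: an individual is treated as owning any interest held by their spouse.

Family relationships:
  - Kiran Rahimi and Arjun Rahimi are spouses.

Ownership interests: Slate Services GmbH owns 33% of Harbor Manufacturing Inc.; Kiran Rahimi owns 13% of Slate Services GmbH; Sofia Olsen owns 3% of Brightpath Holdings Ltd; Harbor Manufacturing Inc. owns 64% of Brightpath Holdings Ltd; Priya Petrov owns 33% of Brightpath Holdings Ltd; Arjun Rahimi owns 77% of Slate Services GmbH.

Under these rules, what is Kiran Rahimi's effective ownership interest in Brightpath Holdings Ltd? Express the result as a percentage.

19.008%

By spousal attribution (R3), Kiran Rahimi is treated as also owning Arjun Rahimi's interest in Slate Services GmbH, giving 13% + 77% = 90%.
Chain via Slate Services GmbH → Harbor Manufacturing Inc. (R1): 90% × 33% × 64% = 19.008% of Brightpath Holdings Ltd.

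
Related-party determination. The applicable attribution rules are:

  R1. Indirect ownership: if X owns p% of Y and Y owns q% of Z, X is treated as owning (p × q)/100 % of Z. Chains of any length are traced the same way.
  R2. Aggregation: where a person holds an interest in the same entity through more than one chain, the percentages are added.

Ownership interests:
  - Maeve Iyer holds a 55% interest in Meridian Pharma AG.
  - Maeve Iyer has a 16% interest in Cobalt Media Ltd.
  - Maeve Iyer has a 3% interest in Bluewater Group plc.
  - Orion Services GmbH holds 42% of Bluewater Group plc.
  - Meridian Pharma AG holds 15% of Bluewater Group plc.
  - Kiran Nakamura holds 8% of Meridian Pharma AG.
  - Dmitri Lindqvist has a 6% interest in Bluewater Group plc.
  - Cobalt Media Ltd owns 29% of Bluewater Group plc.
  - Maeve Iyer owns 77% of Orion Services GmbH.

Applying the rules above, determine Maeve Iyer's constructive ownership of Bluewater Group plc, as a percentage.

48.23%

Chain via Meridian Pharma AG (R1): 55% × 15% = 8.25% of Bluewater Group plc.
Chain via Cobalt Media Ltd (R1): 16% × 29% = 4.64% of Bluewater Group plc.
Chain via Orion Services GmbH (R1): 77% × 42% = 32.34% of Bluewater Group plc.
Direct interest in Bluewater Group plc: 3%.
Aggregating (R2): 8.25% + 4.64% + 32.34% + 3% = 48.23%.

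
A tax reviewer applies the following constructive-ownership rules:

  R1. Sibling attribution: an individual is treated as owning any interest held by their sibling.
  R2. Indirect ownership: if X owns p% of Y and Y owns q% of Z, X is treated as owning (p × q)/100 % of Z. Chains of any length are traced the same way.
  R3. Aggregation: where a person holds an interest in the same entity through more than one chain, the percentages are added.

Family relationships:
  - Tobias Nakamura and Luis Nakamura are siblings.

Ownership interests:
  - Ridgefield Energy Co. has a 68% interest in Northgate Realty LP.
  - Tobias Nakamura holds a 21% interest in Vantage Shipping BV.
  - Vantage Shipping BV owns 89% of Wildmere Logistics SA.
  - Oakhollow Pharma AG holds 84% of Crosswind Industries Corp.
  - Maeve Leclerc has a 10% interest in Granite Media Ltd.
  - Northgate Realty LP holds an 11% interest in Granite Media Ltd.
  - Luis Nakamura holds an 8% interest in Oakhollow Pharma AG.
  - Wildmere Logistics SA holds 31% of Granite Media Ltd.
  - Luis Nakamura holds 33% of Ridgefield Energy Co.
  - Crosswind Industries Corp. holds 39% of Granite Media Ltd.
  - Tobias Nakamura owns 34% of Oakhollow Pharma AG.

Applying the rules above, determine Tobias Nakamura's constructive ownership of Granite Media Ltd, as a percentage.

By sibling attribution (R1), Tobias Nakamura is treated as also owning Luis Nakamura's interest in Oakhollow Pharma AG, giving 34% + 8% = 42%.
By sibling attribution (R1), Tobias Nakamura is treated as owning Luis Nakamura's 33% interest in Ridgefield Energy Co.
Chain via Oakhollow Pharma AG → Crosswind Industries Corp. (R2): 42% × 84% × 39% = 13.7592% of Granite Media Ltd.
Chain via Vantage Shipping BV → Wildmere Logistics SA (R2): 21% × 89% × 31% = 5.7939% of Granite Media Ltd.
Chain via Ridgefield Energy Co. → Northgate Realty LP (R2): 33% × 68% × 11% = 2.4684% of Granite Media Ltd.
Aggregating (R3): 13.7592% + 5.7939% + 2.4684% = 22.0215%.

22.0215%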